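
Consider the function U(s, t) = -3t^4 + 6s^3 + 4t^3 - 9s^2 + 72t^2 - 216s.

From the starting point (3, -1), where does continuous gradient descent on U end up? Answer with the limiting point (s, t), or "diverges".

U is separable, so gradient descent decouples: s follows -∂U/∂s, t follows -∂U/∂t.
∂U/∂s = 18(s - 4)(s + 3); at s=3 this is -108, so s increases.
∂U/∂t = -12t(t - 4)(t + 3); at t=-1 this is -120, so t increases.
s converges to its nearest critical value 4 (a local min of the s-part); t converges to 0. The iterate converges to (4, 0).

(4, 0)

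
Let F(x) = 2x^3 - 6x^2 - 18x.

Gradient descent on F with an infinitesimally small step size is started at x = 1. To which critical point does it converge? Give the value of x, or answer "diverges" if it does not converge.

3

F'(x) = 6(x - 3)(x + 1), so F'(1) = -24.
Gradient descent moves in the -F' direction, i.e. x is increasing.
The nearest critical point in that direction is x = 3, where F'' = 24 > 0 (a local minimum). The iterate converges there.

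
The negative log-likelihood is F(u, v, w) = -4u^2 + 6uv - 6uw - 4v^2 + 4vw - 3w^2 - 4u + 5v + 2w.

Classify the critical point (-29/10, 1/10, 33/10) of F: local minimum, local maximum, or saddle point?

The Hessian is constant: H = [[-8, 6, -6], [6, -8, 4], [-6, 4, -6]].
Leading principal minors: Δ₁ = -8, Δ₂ = 28, Δ₃ = -40.
The minors alternate sign starting negative (−, +, −), so H is negative definite: a local maximum.

local maximum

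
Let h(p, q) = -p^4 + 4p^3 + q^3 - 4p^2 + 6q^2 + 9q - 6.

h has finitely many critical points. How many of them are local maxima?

h separates as a function of p plus a function of q, so ∇h=0 decouples.
∂h/∂p = -4p(p - 2)(p - 1) = 0 at p ∈ {0, 1, 2}; ∂h/∂q = 3(q + 1)(q + 3) = 0 at q ∈ {-3, -1}.
The Hessian is diagonal: diag(h_pp, h_qq). Second derivatives: h_pp(0)=-8, h_pp(1)=4, h_pp(2)=-8; h_qq(-3)=-6, h_qq(-1)=6.
Local maxima occur where both diagonal entries negative: (0, -3), (2, -3). Count: 2.

2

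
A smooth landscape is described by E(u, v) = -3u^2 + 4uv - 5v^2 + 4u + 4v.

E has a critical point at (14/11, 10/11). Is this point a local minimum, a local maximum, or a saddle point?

The Hessian of E is constant: H = [[-6, 4], [4, -10]].
det(H) = (-6)·(-10) − 4² = 44.
det(H) > 0 and tr(H) = -16 < 0, so H is negative definite and the point is a local maximum.

local maximum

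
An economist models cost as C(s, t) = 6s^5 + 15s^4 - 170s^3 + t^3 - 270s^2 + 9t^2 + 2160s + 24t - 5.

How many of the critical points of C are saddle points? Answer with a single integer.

C separates as a function of s plus a function of t, so ∇C=0 decouples.
∂C/∂s = 30(s - 3)(s - 2)(s + 3)(s + 4) = 0 at s ∈ {-4, -3, 2, 3}; ∂C/∂t = 3(t + 2)(t + 4) = 0 at t ∈ {-4, -2}.
The Hessian is diagonal: diag(C_ss, C_tt). Second derivatives: C_ss(-4)=-1260, C_ss(-3)=900, C_ss(2)=-900, C_ss(3)=1260; C_tt(-4)=-6, C_tt(-2)=6.
Saddle points occur where the two diagonal entries have opposite signs: (-4, -2), (-3, -4), (2, -2), (3, -4). Count: 4.

4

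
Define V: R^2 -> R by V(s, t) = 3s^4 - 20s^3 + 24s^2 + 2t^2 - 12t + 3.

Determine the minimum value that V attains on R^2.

V(s,t) separates as P(s) + Q(t) + 3, so its minimum is min P + min Q + 3.
P'(s) = 12s(s - 4)(s - 1) vanishes at s ∈ {0, 1, 4}; Q'(t) = 4(t - 3) vanishes at t ∈ {3}.
Local minima of P (where P''>0): P(0)=0, P(4)=-128. Local minima of Q: Q(3)=-18.
So the global minimum of V is P(4) + Q(3) + 3 = -128 − 18 + 3 = -143, attained at (4, 3).

-143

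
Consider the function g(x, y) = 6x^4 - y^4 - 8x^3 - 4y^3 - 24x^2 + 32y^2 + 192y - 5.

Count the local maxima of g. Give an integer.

g separates as a function of x plus a function of y, so ∇g=0 decouples.
∂g/∂x = 24x(x - 2)(x + 1) = 0 at x ∈ {-1, 0, 2}; ∂g/∂y = -4(y - 4)(y + 3)(y + 4) = 0 at y ∈ {-4, -3, 4}.
The Hessian is diagonal: diag(g_xx, g_yy). Second derivatives: g_xx(-1)=72, g_xx(0)=-48, g_xx(2)=144; g_yy(-4)=-32, g_yy(-3)=28, g_yy(4)=-224.
Local maxima occur where both diagonal entries negative: (0, -4), (0, 4). Count: 2.

2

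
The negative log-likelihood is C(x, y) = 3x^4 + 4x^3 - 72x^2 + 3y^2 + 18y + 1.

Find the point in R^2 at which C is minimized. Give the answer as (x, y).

C(x,y) separates as P(x) + Q(y) + 1, so its minimum is min P + min Q + 1.
P'(x) = 12x(x - 3)(x + 4) vanishes at x ∈ {-4, 0, 3}; Q'(y) = 6y + 18 vanishes at y ∈ {-3}.
Local minima of P (where P''>0): P(-4)=-640, P(3)=-297. Local minima of Q: Q(-3)=-27.
So the global minimum of C is P(-4) + Q(-3) + 1 = -640 − 27 + 1 = -666, attained at (-4, -3).

(-4, -3)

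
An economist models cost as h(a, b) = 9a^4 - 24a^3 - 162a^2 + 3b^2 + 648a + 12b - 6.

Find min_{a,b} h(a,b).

-2043

h(a,b) separates as P(a) + Q(b) − 6, so its minimum is min P + min Q − 6.
P'(a) = 36(a - 3)(a - 2)(a + 3) vanishes at a ∈ {-3, 2, 3}; Q'(b) = 6b + 12 vanishes at b ∈ {-2}.
Local minima of P (where P''>0): P(-3)=-2025, P(3)=567. Local minima of Q: Q(-2)=-12.
So the global minimum of h is P(-3) + Q(-2) − 6 = -2025 − 12 − 6 = -2043, attained at (-3, -2).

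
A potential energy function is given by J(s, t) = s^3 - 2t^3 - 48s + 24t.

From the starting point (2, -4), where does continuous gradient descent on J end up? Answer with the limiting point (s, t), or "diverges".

(4, -2)

J is separable, so gradient descent decouples: s follows -∂J/∂s, t follows -∂J/∂t.
∂J/∂s = 3(s - 4)(s + 4); at s=2 this is -36, so s increases.
∂J/∂t = -6(t - 2)(t + 2); at t=-4 this is -72, so t increases.
s converges to its nearest critical value 4 (a local min of the s-part); t converges to -2. The iterate converges to (4, -2).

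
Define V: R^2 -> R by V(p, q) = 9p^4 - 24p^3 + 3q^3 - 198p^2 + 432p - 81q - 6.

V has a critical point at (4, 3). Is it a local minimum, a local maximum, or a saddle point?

The mixed partial ∂²V/∂p∂q is 0, so the Hessian at any point is diag(V_pp, V_qq) = diag(36(3p^2 - 4p - 11), 18q).
At (4, 3): H = diag(756, 54).
Both eigenvalues are positive, so H is positive definite: a local minimum.

local minimum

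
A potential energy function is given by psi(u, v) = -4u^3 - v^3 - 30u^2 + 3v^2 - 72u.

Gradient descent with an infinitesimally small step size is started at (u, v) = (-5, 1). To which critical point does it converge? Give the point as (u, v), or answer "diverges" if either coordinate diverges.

(-3, 0)

psi is separable, so gradient descent decouples: u follows -∂psi/∂u, v follows -∂psi/∂v.
∂psi/∂u = -12(u + 2)(u + 3); at u=-5 this is -72, so u increases.
∂psi/∂v = -3v(v - 2); at v=1 this is 3, so v decreases.
u converges to its nearest critical value -3 (a local min of the u-part); v converges to 0. The iterate converges to (-3, 0).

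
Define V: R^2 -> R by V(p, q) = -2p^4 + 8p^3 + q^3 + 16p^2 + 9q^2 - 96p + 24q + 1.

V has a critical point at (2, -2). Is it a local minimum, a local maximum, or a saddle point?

local minimum

The mixed partial ∂²V/∂p∂q is 0, so the Hessian at any point is diag(V_pp, V_qq) = diag(8(-3p^2 + 6p + 4), 6(q + 3)).
At (2, -2): H = diag(32, 6).
Both eigenvalues are positive, so H is positive definite: a local minimum.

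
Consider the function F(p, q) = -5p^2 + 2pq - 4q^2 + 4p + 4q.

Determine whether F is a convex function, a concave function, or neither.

concave

F is quadratic, so its Hessian is the constant matrix H = [[-10, 2], [2, -8]].
det(H) = 76, tr(H) = -18.
det(H) > 0 and tr(H) < 0, so H is negative definite everywhere: concave.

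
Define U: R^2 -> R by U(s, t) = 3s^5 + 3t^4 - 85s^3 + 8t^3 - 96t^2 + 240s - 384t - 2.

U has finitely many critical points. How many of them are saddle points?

6

U separates as a function of s plus a function of t, so ∇U=0 decouples.
∂U/∂s = 15(s - 4)(s - 1)(s + 1)(s + 4) = 0 at s ∈ {-4, -1, 1, 4}; ∂U/∂t = 12(t - 4)(t + 2)(t + 4) = 0 at t ∈ {-4, -2, 4}.
The Hessian is diagonal: diag(U_ss, U_tt). Second derivatives: U_ss(-4)=-1800, U_ss(-1)=450, U_ss(1)=-450, U_ss(4)=1800; U_tt(-4)=192, U_tt(-2)=-144, U_tt(4)=576.
Saddle points occur where the two diagonal entries have opposite signs: (-4, -4), (-4, 4), (-1, -2), (1, -4), (1, 4), (4, -2). Count: 6.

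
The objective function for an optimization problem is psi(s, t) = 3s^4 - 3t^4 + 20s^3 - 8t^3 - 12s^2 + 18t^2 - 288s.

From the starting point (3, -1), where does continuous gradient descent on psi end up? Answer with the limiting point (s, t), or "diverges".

psi is separable, so gradient descent decouples: s follows -∂psi/∂s, t follows -∂psi/∂t.
∂psi/∂s = 12(s - 2)(s + 3)(s + 4); at s=3 this is 504, so s decreases.
∂psi/∂t = -12t(t - 1)(t + 3); at t=-1 this is -48, so t increases.
s converges to its nearest critical value 2 (a local min of the s-part); t converges to 0. The iterate converges to (2, 0).

(2, 0)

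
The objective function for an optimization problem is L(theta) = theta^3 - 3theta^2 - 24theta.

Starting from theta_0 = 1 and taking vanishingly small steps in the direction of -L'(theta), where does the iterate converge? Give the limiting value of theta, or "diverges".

L'(theta) = 3(theta - 4)(theta + 2), so L'(1) = -27.
Gradient descent moves in the -L' direction, i.e. theta is increasing.
The nearest critical point in that direction is theta = 4, where L'' = 18 > 0 (a local minimum). The iterate converges there.

4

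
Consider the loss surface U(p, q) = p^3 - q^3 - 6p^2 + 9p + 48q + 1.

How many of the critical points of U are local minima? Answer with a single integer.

1

U separates as a function of p plus a function of q, so ∇U=0 decouples.
∂U/∂p = 3(p - 3)(p - 1) = 0 at p ∈ {1, 3}; ∂U/∂q = -3(q - 4)(q + 4) = 0 at q ∈ {-4, 4}.
The Hessian is diagonal: diag(U_pp, U_qq). Second derivatives: U_pp(1)=-6, U_pp(3)=6; U_qq(-4)=24, U_qq(4)=-24.
Local minima occur where both diagonal entries positive: (3, -4). Count: 1.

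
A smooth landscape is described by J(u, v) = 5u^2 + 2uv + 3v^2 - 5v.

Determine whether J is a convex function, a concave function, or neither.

J is quadratic, so its Hessian is the constant matrix H = [[10, 2], [2, 6]].
det(H) = 56, tr(H) = 16.
det(H) > 0 and tr(H) > 0, so H is positive definite everywhere: convex.

convex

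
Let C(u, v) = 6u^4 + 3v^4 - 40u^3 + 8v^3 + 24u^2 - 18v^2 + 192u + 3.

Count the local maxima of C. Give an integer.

C separates as a function of u plus a function of v, so ∇C=0 decouples.
∂C/∂u = 24(u - 4)(u - 2)(u + 1) = 0 at u ∈ {-1, 2, 4}; ∂C/∂v = 12v(v - 1)(v + 3) = 0 at v ∈ {-3, 0, 1}.
The Hessian is diagonal: diag(C_uu, C_vv). Second derivatives: C_uu(-1)=360, C_uu(2)=-144, C_uu(4)=240; C_vv(-3)=144, C_vv(0)=-36, C_vv(1)=48.
Local maxima occur where both diagonal entries negative: (2, 0). Count: 1.

1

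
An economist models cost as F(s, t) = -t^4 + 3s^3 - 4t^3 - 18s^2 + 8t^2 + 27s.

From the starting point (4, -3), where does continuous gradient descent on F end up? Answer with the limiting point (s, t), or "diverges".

F is separable, so gradient descent decouples: s follows -∂F/∂s, t follows -∂F/∂t.
∂F/∂s = 9(s - 3)(s - 1); at s=4 this is 27, so s decreases.
∂F/∂t = -4t(t - 1)(t + 4); at t=-3 this is -48, so t increases.
s converges to its nearest critical value 3 (a local min of the s-part); t converges to 0. The iterate converges to (3, 0).

(3, 0)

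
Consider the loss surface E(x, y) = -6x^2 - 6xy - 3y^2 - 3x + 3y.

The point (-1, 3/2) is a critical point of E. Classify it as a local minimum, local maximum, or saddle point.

local maximum

The Hessian of E is constant: H = [[-12, -6], [-6, -6]].
det(H) = (-12)·(-6) − (-6)² = 36.
det(H) > 0 and tr(H) = -18 < 0, so H is negative definite and the point is a local maximum.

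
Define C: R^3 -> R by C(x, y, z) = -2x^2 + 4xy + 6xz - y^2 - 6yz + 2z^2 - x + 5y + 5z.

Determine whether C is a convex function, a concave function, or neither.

neither

C is quadratic, so its Hessian is the constant matrix H = [[-4, 4, 6], [4, -2, -6], [6, -6, 4]].
Leading principal minors: -4, -8, -104.
Neither pattern holds ⇒ H is indefinite ⇒ neither convex nor concave.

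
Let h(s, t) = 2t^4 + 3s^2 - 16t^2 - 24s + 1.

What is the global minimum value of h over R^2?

-79

h(s,t) separates as P(s) + Q(t) + 1, so its minimum is min P + min Q + 1.
P'(s) = 6s - 24 vanishes at s ∈ {4}; Q'(t) = 8t(t - 2)(t + 2) vanishes at t ∈ {-2, 0, 2}.
Local minima of P (where P''>0): P(4)=-48. Local minima of Q: Q(-2)=-32, Q(2)=-32.
So the global minimum of h is P(4) + Q(-2) + 1 = -48 − 32 + 1 = -79, attained at (4, -2).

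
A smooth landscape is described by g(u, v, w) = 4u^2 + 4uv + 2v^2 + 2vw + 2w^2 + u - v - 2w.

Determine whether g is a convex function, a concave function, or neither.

g is quadratic, so its Hessian is the constant matrix H = [[8, 4, 0], [4, 4, 2], [0, 2, 4]].
Leading principal minors: 8, 16, 32.
All positive ⇒ H ≻ 0 ⇒ convex.

convex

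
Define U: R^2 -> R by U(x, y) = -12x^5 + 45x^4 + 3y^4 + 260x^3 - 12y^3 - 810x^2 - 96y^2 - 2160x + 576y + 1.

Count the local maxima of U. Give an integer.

U separates as a function of x plus a function of y, so ∇U=0 decouples.
∂U/∂x = -60(x - 4)(x - 3)(x + 1)(x + 3) = 0 at x ∈ {-3, -1, 3, 4}; ∂U/∂y = 12(y - 4)(y - 3)(y + 4) = 0 at y ∈ {-4, 3, 4}.
The Hessian is diagonal: diag(U_xx, U_yy). Second derivatives: U_xx(-3)=5040, U_xx(-1)=-2400, U_xx(3)=1440, U_xx(4)=-2100; U_yy(-4)=672, U_yy(3)=-84, U_yy(4)=96.
Local maxima occur where both diagonal entries negative: (-1, 3), (4, 3). Count: 2.

2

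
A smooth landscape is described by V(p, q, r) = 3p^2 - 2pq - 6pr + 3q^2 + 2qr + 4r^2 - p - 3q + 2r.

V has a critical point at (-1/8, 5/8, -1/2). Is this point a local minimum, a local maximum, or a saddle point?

local minimum

The Hessian is constant: H = [[6, -2, -6], [-2, 6, 2], [-6, 2, 8]].
Leading principal minors: Δ₁ = 6, Δ₂ = 32, Δ₃ = 64.
All leading minors are positive, so H is positive definite: a local minimum.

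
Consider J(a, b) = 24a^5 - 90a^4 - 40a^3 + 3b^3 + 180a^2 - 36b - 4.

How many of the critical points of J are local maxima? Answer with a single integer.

J separates as a function of a plus a function of b, so ∇J=0 decouples.
∂J/∂a = 120a(a - 3)(a - 1)(a + 1) = 0 at a ∈ {-1, 0, 1, 3}; ∂J/∂b = 9(b - 2)(b + 2) = 0 at b ∈ {-2, 2}.
The Hessian is diagonal: diag(J_aa, J_bb). Second derivatives: J_aa(-1)=-960, J_aa(0)=360, J_aa(1)=-480, J_aa(3)=2880; J_bb(-2)=-36, J_bb(2)=36.
Local maxima occur where both diagonal entries negative: (-1, -2), (1, -2). Count: 2.

2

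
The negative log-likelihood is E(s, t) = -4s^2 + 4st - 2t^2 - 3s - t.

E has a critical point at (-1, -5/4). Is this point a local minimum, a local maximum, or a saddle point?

local maximum

The Hessian of E is constant: H = [[-8, 4], [4, -4]].
det(H) = (-8)·(-4) − 4² = 16.
det(H) > 0 and tr(H) = -12 < 0, so H is negative definite and the point is a local maximum.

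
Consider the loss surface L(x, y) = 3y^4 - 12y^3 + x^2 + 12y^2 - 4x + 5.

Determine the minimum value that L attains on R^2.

1

L(x,y) separates as P(x) + Q(y) + 5, so its minimum is min P + min Q + 5.
P'(x) = 2x - 4 vanishes at x ∈ {2}; Q'(y) = 12y(y - 2)(y - 1) vanishes at y ∈ {0, 1, 2}.
Local minima of P (where P''>0): P(2)=-4. Local minima of Q: Q(0)=0, Q(2)=0.
So the global minimum of L is P(2) + Q(0) + 5 = -4 + 0 + 5 = 1, attained at (2, 0).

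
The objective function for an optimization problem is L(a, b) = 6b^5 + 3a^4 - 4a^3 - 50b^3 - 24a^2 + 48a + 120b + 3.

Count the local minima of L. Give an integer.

4

L separates as a function of a plus a function of b, so ∇L=0 decouples.
∂L/∂a = 12(a - 2)(a - 1)(a + 2) = 0 at a ∈ {-2, 1, 2}; ∂L/∂b = 30(b - 2)(b - 1)(b + 1)(b + 2) = 0 at b ∈ {-2, -1, 1, 2}.
The Hessian is diagonal: diag(L_aa, L_bb). Second derivatives: L_aa(-2)=144, L_aa(1)=-36, L_aa(2)=48; L_bb(-2)=-360, L_bb(-1)=180, L_bb(1)=-180, L_bb(2)=360.
Local minima occur where both diagonal entries positive: (-2, -1), (-2, 2), (2, -1), (2, 2). Count: 4.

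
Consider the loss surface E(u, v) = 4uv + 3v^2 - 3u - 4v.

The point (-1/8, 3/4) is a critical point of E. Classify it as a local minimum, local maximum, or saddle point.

saddle point

The Hessian of E is constant: H = [[0, 4], [4, 6]].
det(H) = 0·6 − 4² = -16.
Since det(H) < 0, H is indefinite and the critical point is a saddle point.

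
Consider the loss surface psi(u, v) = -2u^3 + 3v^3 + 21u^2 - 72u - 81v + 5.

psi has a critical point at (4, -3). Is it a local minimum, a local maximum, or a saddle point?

local maximum

The mixed partial ∂²psi/∂u∂v is 0, so the Hessian at any point is diag(psi_uu, psi_vv) = diag(6(-2u + 7), 18v).
At (4, -3): H = diag(-6, -54).
Both eigenvalues are negative, so H is negative definite: a local maximum.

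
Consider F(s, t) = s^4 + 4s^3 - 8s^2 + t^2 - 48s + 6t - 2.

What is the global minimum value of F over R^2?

-91

F(s,t) separates as P(s) + Q(t) − 2, so its minimum is min P + min Q − 2.
P'(s) = 4(s - 2)(s + 2)(s + 3) vanishes at s ∈ {-3, -2, 2}; Q'(t) = 2(t + 3) vanishes at t ∈ {-3}.
Local minima of P (where P''>0): P(-3)=45, P(2)=-80. Local minima of Q: Q(-3)=-9.
So the global minimum of F is P(2) + Q(-3) − 2 = -80 − 9 − 2 = -91, attained at (2, -3).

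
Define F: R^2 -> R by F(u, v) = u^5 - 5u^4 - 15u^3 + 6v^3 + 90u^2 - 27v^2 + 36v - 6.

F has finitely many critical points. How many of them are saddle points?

F separates as a function of u plus a function of v, so ∇F=0 decouples.
∂F/∂u = 5u(u - 4)(u - 3)(u + 3) = 0 at u ∈ {-3, 0, 3, 4}; ∂F/∂v = 18(v - 2)(v - 1) = 0 at v ∈ {1, 2}.
The Hessian is diagonal: diag(F_uu, F_vv). Second derivatives: F_uu(-3)=-630, F_uu(0)=180, F_uu(3)=-90, F_uu(4)=140; F_vv(1)=-18, F_vv(2)=18.
Saddle points occur where the two diagonal entries have opposite signs: (-3, 2), (0, 1), (3, 2), (4, 1). Count: 4.

4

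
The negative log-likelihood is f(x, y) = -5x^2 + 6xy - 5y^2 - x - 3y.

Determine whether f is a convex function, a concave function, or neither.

f is quadratic, so its Hessian is the constant matrix H = [[-10, 6], [6, -10]].
det(H) = 64, tr(H) = -20.
det(H) > 0 and tr(H) < 0, so H is negative definite everywhere: concave.

concave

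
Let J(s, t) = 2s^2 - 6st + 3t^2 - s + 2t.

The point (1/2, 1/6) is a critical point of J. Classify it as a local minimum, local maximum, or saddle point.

The Hessian of J is constant: H = [[4, -6], [-6, 6]].
det(H) = 4·6 − (-6)² = -12.
Since det(H) < 0, H is indefinite and the critical point is a saddle point.

saddle point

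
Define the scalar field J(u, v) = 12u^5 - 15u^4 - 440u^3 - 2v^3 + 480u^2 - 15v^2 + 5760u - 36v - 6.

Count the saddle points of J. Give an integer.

4

J separates as a function of u plus a function of v, so ∇J=0 decouples.
∂J/∂u = 60(u - 4)(u - 3)(u + 2)(u + 4) = 0 at u ∈ {-4, -2, 3, 4}; ∂J/∂v = -6(v + 2)(v + 3) = 0 at v ∈ {-3, -2}.
The Hessian is diagonal: diag(J_uu, J_vv). Second derivatives: J_uu(-4)=-6720, J_uu(-2)=3600, J_uu(3)=-2100, J_uu(4)=2880; J_vv(-3)=6, J_vv(-2)=-6.
Saddle points occur where the two diagonal entries have opposite signs: (-4, -3), (-2, -2), (3, -3), (4, -2). Count: 4.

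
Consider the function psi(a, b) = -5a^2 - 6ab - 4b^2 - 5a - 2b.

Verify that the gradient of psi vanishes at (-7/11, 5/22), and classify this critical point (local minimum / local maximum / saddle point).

∇psi = (-10a - 6b - 5, -6a - 8b - 2); substituting (-7/11, 5/22) gives ∇psi = (0, 0), so (-7/11, 5/22) is indeed a critical point.
The Hessian of psi is constant: H = [[-10, -6], [-6, -8]].
det(H) = (-10)·(-8) − (-6)² = 44.
det(H) > 0 and tr(H) = -18 < 0, so H is negative definite and the point is a local maximum.

local maximum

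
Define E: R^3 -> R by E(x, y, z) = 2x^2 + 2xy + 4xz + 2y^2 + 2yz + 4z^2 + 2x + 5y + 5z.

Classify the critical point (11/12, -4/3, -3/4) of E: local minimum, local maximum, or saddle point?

local minimum

The Hessian is constant: H = [[4, 2, 4], [2, 4, 2], [4, 2, 8]].
Leading principal minors: Δ₁ = 4, Δ₂ = 12, Δ₃ = 48.
All leading minors are positive, so H is positive definite: a local minimum.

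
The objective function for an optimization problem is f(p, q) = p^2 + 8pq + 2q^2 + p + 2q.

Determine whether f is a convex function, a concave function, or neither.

f is quadratic, so its Hessian is the constant matrix H = [[2, 8], [8, 4]].
det(H) = -56, tr(H) = 6.
det(H) < 0, so H is indefinite: neither convex nor concave.

neither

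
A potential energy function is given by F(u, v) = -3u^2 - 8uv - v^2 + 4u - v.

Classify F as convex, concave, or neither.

neither

F is quadratic, so its Hessian is the constant matrix H = [[-6, -8], [-8, -2]].
det(H) = -52, tr(H) = -8.
det(H) < 0, so H is indefinite: neither convex nor concave.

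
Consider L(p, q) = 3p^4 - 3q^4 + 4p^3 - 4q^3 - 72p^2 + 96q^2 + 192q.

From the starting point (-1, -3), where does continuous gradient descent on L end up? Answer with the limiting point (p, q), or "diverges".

L is separable, so gradient descent decouples: p follows -∂L/∂p, q follows -∂L/∂q.
∂L/∂p = 12p(p - 3)(p + 4); at p=-1 this is 144, so p decreases.
∂L/∂q = -12(q - 4)(q + 1)(q + 4); at q=-3 this is -168, so q increases.
p converges to its nearest critical value -4 (a local min of the p-part); q converges to -1. The iterate converges to (-4, -1).

(-4, -1)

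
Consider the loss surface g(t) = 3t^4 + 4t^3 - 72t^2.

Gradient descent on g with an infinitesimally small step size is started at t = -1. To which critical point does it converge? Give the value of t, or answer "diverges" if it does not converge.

g'(t) = 12t(t - 3)(t + 4), so g'(-1) = 144.
Gradient descent moves in the -g' direction, i.e. t is decreasing.
The nearest critical point in that direction is t = -4, where g'' = 336 > 0 (a local minimum). The iterate converges there.

-4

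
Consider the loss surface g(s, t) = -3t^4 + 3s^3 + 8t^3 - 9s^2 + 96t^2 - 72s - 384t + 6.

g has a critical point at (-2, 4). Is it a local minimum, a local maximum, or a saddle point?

local maximum

The mixed partial ∂²g/∂s∂t is 0, so the Hessian at any point is diag(g_ss, g_tt) = diag(18(s - 1), 12(-3t^2 + 4t + 16)).
At (-2, 4): H = diag(-54, -192).
Both eigenvalues are negative, so H is negative definite: a local maximum.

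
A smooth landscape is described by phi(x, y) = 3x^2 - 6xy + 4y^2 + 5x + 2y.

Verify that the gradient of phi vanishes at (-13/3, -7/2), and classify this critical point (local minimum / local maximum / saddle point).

∇phi = (6x - 6y + 5, -6x + 8y + 2); substituting (-13/3, -7/2) gives ∇phi = (0, 0), so (-13/3, -7/2) is indeed a critical point.
The Hessian of phi is constant: H = [[6, -6], [-6, 8]].
det(H) = 6·8 − (-6)² = 12.
det(H) > 0 and tr(H) = 14 > 0, so H is positive definite and the point is a local minimum.

local minimum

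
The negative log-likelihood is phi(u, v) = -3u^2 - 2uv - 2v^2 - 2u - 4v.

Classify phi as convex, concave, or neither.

phi is quadratic, so its Hessian is the constant matrix H = [[-6, -2], [-2, -4]].
det(H) = 20, tr(H) = -10.
det(H) > 0 and tr(H) < 0, so H is negative definite everywhere: concave.

concave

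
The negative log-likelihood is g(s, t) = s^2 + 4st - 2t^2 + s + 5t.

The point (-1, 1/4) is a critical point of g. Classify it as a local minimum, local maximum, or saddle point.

The Hessian of g is constant: H = [[2, 4], [4, -4]].
det(H) = 2·(-4) − 4² = -24.
Since det(H) < 0, H is indefinite and the critical point is a saddle point.

saddle point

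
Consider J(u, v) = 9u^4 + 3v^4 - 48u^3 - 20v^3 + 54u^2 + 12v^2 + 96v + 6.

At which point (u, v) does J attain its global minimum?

J(u,v) separates as P(u) + Q(v) + 6, so its minimum is min P + min Q + 6.
P'(u) = 36u(u - 3)(u - 1) vanishes at u ∈ {0, 1, 3}; Q'(v) = 12(v - 4)(v - 2)(v + 1) vanishes at v ∈ {-1, 2, 4}.
Local minima of P (where P''>0): P(0)=0, P(3)=-81. Local minima of Q: Q(-1)=-61, Q(4)=64.
So the global minimum of J is P(3) + Q(-1) + 6 = -81 − 61 + 6 = -136, attained at (3, -1).

(3, -1)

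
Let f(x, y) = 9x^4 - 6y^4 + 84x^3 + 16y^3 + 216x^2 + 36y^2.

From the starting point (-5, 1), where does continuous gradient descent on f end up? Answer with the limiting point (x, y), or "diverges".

(-4, 0)

f is separable, so gradient descent decouples: x follows -∂f/∂x, y follows -∂f/∂y.
∂f/∂x = 36x(x + 3)(x + 4); at x=-5 this is -360, so x increases.
∂f/∂y = -24y(y - 3)(y + 1); at y=1 this is 96, so y decreases.
x converges to its nearest critical value -4 (a local min of the x-part); y converges to 0. The iterate converges to (-4, 0).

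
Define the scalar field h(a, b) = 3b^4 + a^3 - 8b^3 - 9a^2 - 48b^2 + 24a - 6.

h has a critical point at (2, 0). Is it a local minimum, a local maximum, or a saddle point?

The mixed partial ∂²h/∂a∂b is 0, so the Hessian at any point is diag(h_aa, h_bb) = diag(6(a - 3), 12(3b^2 - 4b - 8)).
At (2, 0): H = diag(-6, -96).
Both eigenvalues are negative, so H is negative definite: a local maximum.

local maximum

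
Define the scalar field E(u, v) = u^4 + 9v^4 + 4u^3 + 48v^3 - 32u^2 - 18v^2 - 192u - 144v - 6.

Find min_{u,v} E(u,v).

E(u,v) separates as P(u) + Q(v) − 6, so its minimum is min P + min Q − 6.
P'(u) = 4(u - 4)(u + 3)(u + 4) vanishes at u ∈ {-4, -3, 4}; Q'(v) = 36(v - 1)(v + 1)(v + 4) vanishes at v ∈ {-4, -1, 1}.
Local minima of P (where P''>0): P(-4)=256, P(4)=-768. Local minima of Q: Q(-4)=-480, Q(1)=-105.
So the global minimum of E is P(4) + Q(-4) − 6 = -768 − 480 − 6 = -1254, attained at (4, -4).

-1254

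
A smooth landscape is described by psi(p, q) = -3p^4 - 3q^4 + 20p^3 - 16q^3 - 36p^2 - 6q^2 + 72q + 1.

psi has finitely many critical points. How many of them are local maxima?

psi separates as a function of p plus a function of q, so ∇psi=0 decouples.
∂psi/∂p = -12p(p - 3)(p - 2) = 0 at p ∈ {0, 2, 3}; ∂psi/∂q = -12(q - 1)(q + 2)(q + 3) = 0 at q ∈ {-3, -2, 1}.
The Hessian is diagonal: diag(psi_pp, psi_qq). Second derivatives: psi_pp(0)=-72, psi_pp(2)=24, psi_pp(3)=-36; psi_qq(-3)=-48, psi_qq(-2)=36, psi_qq(1)=-144.
Local maxima occur where both diagonal entries negative: (0, -3), (0, 1), (3, -3), (3, 1). Count: 4.

4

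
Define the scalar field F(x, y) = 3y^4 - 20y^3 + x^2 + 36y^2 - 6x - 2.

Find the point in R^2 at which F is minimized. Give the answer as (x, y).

F(x,y) separates as P(x) + Q(y) − 2, so its minimum is min P + min Q − 2.
P'(x) = 2x - 6 vanishes at x ∈ {3}; Q'(y) = 12y(y - 3)(y - 2) vanishes at y ∈ {0, 2, 3}.
Local minima of P (where P''>0): P(3)=-9. Local minima of Q: Q(0)=0, Q(3)=27.
So the global minimum of F is P(3) + Q(0) − 2 = -9 + 0 − 2 = -11, attained at (3, 0).

(3, 0)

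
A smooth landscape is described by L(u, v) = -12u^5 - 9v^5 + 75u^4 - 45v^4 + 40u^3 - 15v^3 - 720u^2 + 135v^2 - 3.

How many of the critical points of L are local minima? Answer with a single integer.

4

L separates as a function of u plus a function of v, so ∇L=0 decouples.
∂L/∂u = -60u(u - 4)(u - 3)(u + 2) = 0 at u ∈ {-2, 0, 3, 4}; ∂L/∂v = -45v(v - 1)(v + 2)(v + 3) = 0 at v ∈ {-3, -2, 0, 1}.
The Hessian is diagonal: diag(L_uu, L_vv). Second derivatives: L_uu(-2)=3600, L_uu(0)=-1440, L_uu(3)=900, L_uu(4)=-1440; L_vv(-3)=540, L_vv(-2)=-270, L_vv(0)=270, L_vv(1)=-540.
Local minima occur where both diagonal entries positive: (-2, -3), (-2, 0), (3, -3), (3, 0). Count: 4.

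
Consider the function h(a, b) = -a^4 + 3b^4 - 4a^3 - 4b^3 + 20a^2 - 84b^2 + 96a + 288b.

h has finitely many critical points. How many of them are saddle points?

h separates as a function of a plus a function of b, so ∇h=0 decouples.
∂h/∂a = -4(a - 3)(a + 2)(a + 4) = 0 at a ∈ {-4, -2, 3}; ∂h/∂b = 12(b - 3)(b - 2)(b + 4) = 0 at b ∈ {-4, 2, 3}.
The Hessian is diagonal: diag(h_aa, h_bb). Second derivatives: h_aa(-4)=-56, h_aa(-2)=40, h_aa(3)=-140; h_bb(-4)=504, h_bb(2)=-72, h_bb(3)=84.
Saddle points occur where the two diagonal entries have opposite signs: (-4, -4), (-4, 3), (-2, 2), (3, -4), (3, 3). Count: 5.

5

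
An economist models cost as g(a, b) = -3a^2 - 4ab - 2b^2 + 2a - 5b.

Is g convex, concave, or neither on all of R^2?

concave

g is quadratic, so its Hessian is the constant matrix H = [[-6, -4], [-4, -4]].
det(H) = 8, tr(H) = -10.
det(H) > 0 and tr(H) < 0, so H is negative definite everywhere: concave.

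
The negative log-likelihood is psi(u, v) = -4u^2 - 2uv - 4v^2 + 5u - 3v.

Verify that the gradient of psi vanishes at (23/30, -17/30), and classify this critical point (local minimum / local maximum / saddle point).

local maximum

∇psi = (-8u - 2v + 5, -2u - 8v - 3); substituting (23/30, -17/30) gives ∇psi = (0, 0), so (23/30, -17/30) is indeed a critical point.
The Hessian of psi is constant: H = [[-8, -2], [-2, -8]].
det(H) = (-8)·(-8) − (-2)² = 60.
det(H) > 0 and tr(H) = -16 < 0, so H is negative definite and the point is a local maximum.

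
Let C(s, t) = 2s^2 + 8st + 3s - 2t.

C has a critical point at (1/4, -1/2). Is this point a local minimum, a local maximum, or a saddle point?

saddle point

The Hessian of C is constant: H = [[4, 8], [8, 0]].
det(H) = 4·0 − 8² = -64.
Since det(H) < 0, H is indefinite and the critical point is a saddle point.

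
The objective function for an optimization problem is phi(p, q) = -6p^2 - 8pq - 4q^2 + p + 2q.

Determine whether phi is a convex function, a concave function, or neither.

phi is quadratic, so its Hessian is the constant matrix H = [[-12, -8], [-8, -8]].
det(H) = 32, tr(H) = -20.
det(H) > 0 and tr(H) < 0, so H is negative definite everywhere: concave.

concave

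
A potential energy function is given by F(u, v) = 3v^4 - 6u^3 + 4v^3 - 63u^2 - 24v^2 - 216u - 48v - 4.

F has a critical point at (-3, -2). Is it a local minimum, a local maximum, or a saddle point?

saddle point

The mixed partial ∂²F/∂u∂v is 0, so the Hessian at any point is diag(F_uu, F_vv) = diag(-18(2u + 7), 12(3v^2 + 2v - 4)).
At (-3, -2): H = diag(-18, 48).
The eigenvalues have opposite signs, so H is indefinite: a saddle point.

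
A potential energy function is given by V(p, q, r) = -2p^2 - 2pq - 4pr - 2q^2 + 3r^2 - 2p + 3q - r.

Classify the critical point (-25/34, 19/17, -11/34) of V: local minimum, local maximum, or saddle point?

The Hessian is constant: H = [[-4, -2, -4], [-2, -4, 0], [-4, 0, 6]].
Leading principal minors: Δ₁ = -4, Δ₂ = 12, Δ₃ = 136.
The minors fit neither the all-positive nor the alternating-sign pattern, so H is indefinite: a saddle point.

saddle point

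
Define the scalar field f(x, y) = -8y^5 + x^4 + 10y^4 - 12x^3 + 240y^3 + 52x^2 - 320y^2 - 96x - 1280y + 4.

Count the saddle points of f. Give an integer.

f separates as a function of x plus a function of y, so ∇f=0 decouples.
∂f/∂x = 4(x - 4)(x - 3)(x - 2) = 0 at x ∈ {2, 3, 4}; ∂f/∂y = -40(y - 4)(y - 2)(y + 1)(y + 4) = 0 at y ∈ {-4, -1, 2, 4}.
The Hessian is diagonal: diag(f_xx, f_yy). Second derivatives: f_xx(2)=8, f_xx(3)=-4, f_xx(4)=8; f_yy(-4)=5760, f_yy(-1)=-1800, f_yy(2)=1440, f_yy(4)=-3200.
Saddle points occur where the two diagonal entries have opposite signs: (2, -1), (2, 4), (3, -4), (3, 2), (4, -1), (4, 4). Count: 6.

6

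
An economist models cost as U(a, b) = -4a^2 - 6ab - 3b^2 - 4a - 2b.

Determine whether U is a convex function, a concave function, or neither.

U is quadratic, so its Hessian is the constant matrix H = [[-8, -6], [-6, -6]].
det(H) = 12, tr(H) = -14.
det(H) > 0 and tr(H) < 0, so H is negative definite everywhere: concave.

concave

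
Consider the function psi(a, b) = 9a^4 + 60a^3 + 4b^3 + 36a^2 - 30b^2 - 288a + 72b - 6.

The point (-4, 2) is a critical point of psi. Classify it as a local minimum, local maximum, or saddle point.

saddle point

The mixed partial ∂²psi/∂a∂b is 0, so the Hessian at any point is diag(psi_aa, psi_bb) = diag(36(3a^2 + 10a + 2), 12(2b - 5)).
At (-4, 2): H = diag(360, -12).
The eigenvalues have opposite signs, so H is indefinite: a saddle point.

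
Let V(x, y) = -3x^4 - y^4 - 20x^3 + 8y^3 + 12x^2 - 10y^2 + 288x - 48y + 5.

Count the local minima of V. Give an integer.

1

V separates as a function of x plus a function of y, so ∇V=0 decouples.
∂V/∂x = -12(x - 2)(x + 3)(x + 4) = 0 at x ∈ {-4, -3, 2}; ∂V/∂y = -4(y - 4)(y - 3)(y + 1) = 0 at y ∈ {-1, 3, 4}.
The Hessian is diagonal: diag(V_xx, V_yy). Second derivatives: V_xx(-4)=-72, V_xx(-3)=60, V_xx(2)=-360; V_yy(-1)=-80, V_yy(3)=16, V_yy(4)=-20.
Local minima occur where both diagonal entries positive: (-3, 3). Count: 1.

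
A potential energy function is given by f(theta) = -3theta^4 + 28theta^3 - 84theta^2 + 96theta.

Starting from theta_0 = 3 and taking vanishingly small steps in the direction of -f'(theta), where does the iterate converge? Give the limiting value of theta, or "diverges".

f'(theta) = -12(theta - 4)(theta - 2)(theta - 1), so f'(3) = 24.
Gradient descent moves in the -f' direction, i.e. theta is decreasing.
The nearest critical point in that direction is theta = 2, where f'' = 24 > 0 (a local minimum). The iterate converges there.

2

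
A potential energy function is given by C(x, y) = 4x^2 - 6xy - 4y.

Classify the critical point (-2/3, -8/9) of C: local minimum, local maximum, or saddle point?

The Hessian of C is constant: H = [[8, -6], [-6, 0]].
det(H) = 8·0 − (-6)² = -36.
Since det(H) < 0, H is indefinite and the critical point is a saddle point.

saddle point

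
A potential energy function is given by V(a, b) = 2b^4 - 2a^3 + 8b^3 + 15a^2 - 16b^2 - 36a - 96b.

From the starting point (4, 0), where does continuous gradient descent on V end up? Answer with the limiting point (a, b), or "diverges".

V is separable, so gradient descent decouples: a follows -∂V/∂a, b follows -∂V/∂b.
∂V/∂a = -6(a - 3)(a - 2); at a=4 this is -12, so a increases.
∂V/∂b = 8(b - 2)(b + 2)(b + 3); at b=0 this is -96, so b increases.
The a-coordinate has no critical point in that direction and runs off to infinity.

diverges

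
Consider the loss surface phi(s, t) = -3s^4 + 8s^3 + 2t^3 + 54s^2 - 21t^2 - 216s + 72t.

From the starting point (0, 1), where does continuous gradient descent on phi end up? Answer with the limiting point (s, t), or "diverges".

diverges

phi is separable, so gradient descent decouples: s follows -∂phi/∂s, t follows -∂phi/∂t.
∂phi/∂s = -12(s - 3)(s - 2)(s + 3); at s=0 this is -216, so s increases.
∂phi/∂t = 6(t - 4)(t - 3); at t=1 this is 36, so t decreases.
The t-coordinate has no critical point in that direction and runs off to infinity.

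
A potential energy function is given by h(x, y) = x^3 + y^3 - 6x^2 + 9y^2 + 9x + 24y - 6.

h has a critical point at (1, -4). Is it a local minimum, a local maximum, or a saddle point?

The mixed partial ∂²h/∂x∂y is 0, so the Hessian at any point is diag(h_xx, h_yy) = diag(6(x - 2), 6(y + 3)).
At (1, -4): H = diag(-6, -6).
Both eigenvalues are negative, so H is negative definite: a local maximum.

local maximum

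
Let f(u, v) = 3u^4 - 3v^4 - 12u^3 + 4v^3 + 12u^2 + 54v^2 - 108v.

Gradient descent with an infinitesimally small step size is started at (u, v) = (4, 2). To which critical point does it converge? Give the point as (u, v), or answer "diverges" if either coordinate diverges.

(2, 1)

f is separable, so gradient descent decouples: u follows -∂f/∂u, v follows -∂f/∂v.
∂f/∂u = 12u(u - 2)(u - 1); at u=4 this is 288, so u decreases.
∂f/∂v = -12(v - 3)(v - 1)(v + 3); at v=2 this is 60, so v decreases.
u converges to its nearest critical value 2 (a local min of the u-part); v converges to 1. The iterate converges to (2, 1).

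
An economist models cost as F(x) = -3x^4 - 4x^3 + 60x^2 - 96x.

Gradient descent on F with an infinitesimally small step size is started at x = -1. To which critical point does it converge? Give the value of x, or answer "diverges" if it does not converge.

F'(x) = -12(x - 2)(x - 1)(x + 4), so F'(-1) = -216.
Gradient descent moves in the -F' direction, i.e. x is increasing.
The nearest critical point in that direction is x = 1, where F'' = 60 > 0 (a local minimum). The iterate converges there.

1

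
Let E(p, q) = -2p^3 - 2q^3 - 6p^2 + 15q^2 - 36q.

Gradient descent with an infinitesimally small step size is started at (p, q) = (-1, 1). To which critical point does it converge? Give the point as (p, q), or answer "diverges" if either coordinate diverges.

(-2, 2)

E is separable, so gradient descent decouples: p follows -∂E/∂p, q follows -∂E/∂q.
∂E/∂p = -6p(p + 2); at p=-1 this is 6, so p decreases.
∂E/∂q = -6(q - 3)(q - 2); at q=1 this is -12, so q increases.
p converges to its nearest critical value -2 (a local min of the p-part); q converges to 2. The iterate converges to (-2, 2).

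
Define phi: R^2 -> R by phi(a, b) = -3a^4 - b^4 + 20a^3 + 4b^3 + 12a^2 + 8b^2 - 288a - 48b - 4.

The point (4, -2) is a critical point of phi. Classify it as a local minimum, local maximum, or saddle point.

The mixed partial ∂²phi/∂a∂b is 0, so the Hessian at any point is diag(phi_aa, phi_bb) = diag(12(-3a^2 + 10a + 2), 4(-3b^2 + 6b + 4)).
At (4, -2): H = diag(-72, -80).
Both eigenvalues are negative, so H is negative definite: a local maximum.

local maximum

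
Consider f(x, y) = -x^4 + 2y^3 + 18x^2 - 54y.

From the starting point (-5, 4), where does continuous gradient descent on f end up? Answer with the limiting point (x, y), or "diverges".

f is separable, so gradient descent decouples: x follows -∂f/∂x, y follows -∂f/∂y.
∂f/∂x = -4x(x - 3)(x + 3); at x=-5 this is 320, so x decreases.
∂f/∂y = 6(y - 3)(y + 3); at y=4 this is 42, so y decreases.
The x-coordinate has no critical point in that direction and runs off to infinity.

diverges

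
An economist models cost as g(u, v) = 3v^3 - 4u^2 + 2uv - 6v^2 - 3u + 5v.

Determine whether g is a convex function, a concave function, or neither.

The term 3v^3 is cubic, so the Hessian is not constant.
∂²g/∂v² = 18v - 12, which takes both signs as v varies (negative for sufficiently negative v). A diagonal entry of the Hessian changing sign means the Hessian is neither positive- nor negative-semidefinite on all of R^2.

neither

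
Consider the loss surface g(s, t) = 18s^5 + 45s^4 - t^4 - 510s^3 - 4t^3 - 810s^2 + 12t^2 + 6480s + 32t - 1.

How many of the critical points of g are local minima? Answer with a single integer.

2

g separates as a function of s plus a function of t, so ∇g=0 decouples.
∂g/∂s = 90(s - 3)(s - 2)(s + 3)(s + 4) = 0 at s ∈ {-4, -3, 2, 3}; ∂g/∂t = -4(t - 2)(t + 1)(t + 4) = 0 at t ∈ {-4, -1, 2}.
The Hessian is diagonal: diag(g_ss, g_tt). Second derivatives: g_ss(-4)=-3780, g_ss(-3)=2700, g_ss(2)=-2700, g_ss(3)=3780; g_tt(-4)=-72, g_tt(-1)=36, g_tt(2)=-72.
Local minima occur where both diagonal entries positive: (-3, -1), (3, -1). Count: 2.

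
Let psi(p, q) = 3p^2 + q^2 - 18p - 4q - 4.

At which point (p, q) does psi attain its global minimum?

psi(p,q) separates as A(p) + B(q) − 4, so its minimum is min A + min B − 4.
A'(p) = 6p - 18 vanishes at p ∈ {3}; B'(q) = 2q - 4 vanishes at q ∈ {2}.
Local minima of A (where A''>0): A(3)=-27. Local minima of B: B(2)=-4.
So the global minimum of psi is A(3) + B(2) − 4 = -27 − 4 − 4 = -35, attained at (3, 2).

(3, 2)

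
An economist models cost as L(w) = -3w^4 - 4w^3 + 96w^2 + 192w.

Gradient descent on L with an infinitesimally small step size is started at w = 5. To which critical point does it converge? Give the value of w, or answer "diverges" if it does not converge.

L'(w) = -12(w - 4)(w + 1)(w + 4), so L'(5) = -648.
Gradient descent moves in the -L' direction, i.e. w is increasing.
There is no critical point above w=5, and L' keeps the same sign, so the iterate runs off to +∞.

diverges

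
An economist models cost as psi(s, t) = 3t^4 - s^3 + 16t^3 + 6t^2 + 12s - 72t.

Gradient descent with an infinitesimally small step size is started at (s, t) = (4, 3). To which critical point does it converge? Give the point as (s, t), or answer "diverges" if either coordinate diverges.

diverges

psi is separable, so gradient descent decouples: s follows -∂psi/∂s, t follows -∂psi/∂t.
∂psi/∂s = -3(s - 2)(s + 2); at s=4 this is -36, so s increases.
∂psi/∂t = 12(t - 1)(t + 2)(t + 3); at t=3 this is 720, so t decreases.
The s-coordinate has no critical point in that direction and runs off to infinity.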